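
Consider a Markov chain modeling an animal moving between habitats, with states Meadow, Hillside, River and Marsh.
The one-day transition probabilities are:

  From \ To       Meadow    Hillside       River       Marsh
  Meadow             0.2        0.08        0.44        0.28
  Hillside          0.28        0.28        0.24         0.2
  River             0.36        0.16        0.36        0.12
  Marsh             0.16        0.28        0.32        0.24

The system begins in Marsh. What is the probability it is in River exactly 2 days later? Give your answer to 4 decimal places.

Propagate the distribution vector 2 days from Marsh.
After 0 days: (0.0000, 0.0000, 0.0000, 1.0000)
After 1 day: (0.1600, 0.2800, 0.3200, 0.2400)
After 2 days: (0.2640, 0.2096, 0.3296, 0.1968)
P(in River after 2 days) = 0.3296

0.3296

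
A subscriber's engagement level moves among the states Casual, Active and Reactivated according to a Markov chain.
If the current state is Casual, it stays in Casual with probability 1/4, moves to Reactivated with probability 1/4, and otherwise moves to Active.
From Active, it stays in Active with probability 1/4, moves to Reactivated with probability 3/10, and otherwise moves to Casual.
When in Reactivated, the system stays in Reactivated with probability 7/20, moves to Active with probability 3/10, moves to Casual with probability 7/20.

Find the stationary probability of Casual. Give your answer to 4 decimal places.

0.3502

Let the stationary distribution be π with π = πP and π_1 + π_2 + π_3 = 1.
π_1 = 0.25·π_1 + 0.45·π_2 + 0.35·π_3
π_2 = 0.5·π_1 + 0.25·π_2 + 0.3·π_3
Solving with the normalization constraint gives π = (0.3502, 0.3524, 0.2974).
So the stationary probability of Casual is 0.3502.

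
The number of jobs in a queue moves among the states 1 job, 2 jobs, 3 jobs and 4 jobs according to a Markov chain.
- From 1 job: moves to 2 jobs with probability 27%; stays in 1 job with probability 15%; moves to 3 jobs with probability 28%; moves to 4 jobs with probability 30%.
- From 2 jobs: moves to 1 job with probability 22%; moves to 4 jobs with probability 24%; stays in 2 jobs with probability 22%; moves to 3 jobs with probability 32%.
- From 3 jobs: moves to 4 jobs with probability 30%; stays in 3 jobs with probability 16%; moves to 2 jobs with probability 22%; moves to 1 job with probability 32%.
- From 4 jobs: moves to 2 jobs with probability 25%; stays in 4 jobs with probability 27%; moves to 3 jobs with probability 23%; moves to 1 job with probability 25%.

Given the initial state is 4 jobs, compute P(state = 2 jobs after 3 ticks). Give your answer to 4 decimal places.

Propagate the distribution vector 3 ticks from 4 jobs.
After 0 ticks: (0.0000, 0.0000, 0.0000, 1.0000)
After 1 tick: (0.2500, 0.2500, 0.2300, 0.2700)
After 2 ticks: (0.2336, 0.2406, 0.2489, 0.2769)
After 3 ticks: (0.2368, 0.2400, 0.2459, 0.2773)
P(in 2 jobs after 3 ticks) = 0.2400

0.2400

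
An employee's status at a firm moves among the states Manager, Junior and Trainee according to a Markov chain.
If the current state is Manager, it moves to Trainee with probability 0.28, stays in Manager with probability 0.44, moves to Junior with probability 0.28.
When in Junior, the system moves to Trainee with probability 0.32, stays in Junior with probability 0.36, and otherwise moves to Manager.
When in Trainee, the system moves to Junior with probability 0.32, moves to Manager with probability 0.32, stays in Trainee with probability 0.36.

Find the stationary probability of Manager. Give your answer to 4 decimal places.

Let the stationary distribution be π with π = πP and π_1 + π_2 + π_3 = 1.
π_1 = 0.44·π_1 + 0.32·π_2 + 0.32·π_3
π_2 = 0.28·π_1 + 0.36·π_2 + 0.32·π_3
Solving with the normalization constraint gives π = (0.3636, 0.3182, 0.3182).
So the stationary probability of Manager is 0.3636.

0.3636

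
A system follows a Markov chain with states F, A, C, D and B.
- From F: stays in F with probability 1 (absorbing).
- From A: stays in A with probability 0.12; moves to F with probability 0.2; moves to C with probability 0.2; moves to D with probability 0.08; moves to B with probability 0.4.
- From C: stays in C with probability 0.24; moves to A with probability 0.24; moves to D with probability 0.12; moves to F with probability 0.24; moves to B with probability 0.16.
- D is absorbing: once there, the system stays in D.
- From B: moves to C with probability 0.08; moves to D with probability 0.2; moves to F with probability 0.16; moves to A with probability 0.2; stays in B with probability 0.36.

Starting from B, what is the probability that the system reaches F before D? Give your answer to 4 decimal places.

Let h(s) be the probability of absorption at F starting from transient state s. Then h(F) = 1 and h(D) = 0. By first-step analysis:
h(A) = 0.2·1 + 0.12·h(A) + 0.2·h(C) + 0.08·0 + 0.4·h(B)
h(C) = 0.24·1 + 0.24·h(A) + 0.24·h(C) + 0.12·0 + 0.16·h(B)
h(B) = 0.16·1 + 0.2·h(A) + 0.08·h(C) + 0.2·0 + 0.36·h(B)
Solving: h(A) = 0.6006, h(C) = 0.6137, h(B) = 0.5144.
Starting from B, the probability is 0.5144.

0.5144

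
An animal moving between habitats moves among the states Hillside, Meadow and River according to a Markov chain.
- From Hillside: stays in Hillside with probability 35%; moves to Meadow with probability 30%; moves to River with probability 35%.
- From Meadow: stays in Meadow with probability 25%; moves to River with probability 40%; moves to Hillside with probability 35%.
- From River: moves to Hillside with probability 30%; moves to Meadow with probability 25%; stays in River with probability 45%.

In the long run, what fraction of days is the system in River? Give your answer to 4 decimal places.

Let the stationary distribution be π with π = πP and π_1 + π_2 + π_3 = 1.
π_1 = 0.35·π_1 + 0.35·π_2 + 0.3·π_3
π_2 = 0.3·π_1 + 0.25·π_2 + 0.25·π_3
Solving with the normalization constraint gives π = (0.3298, 0.2665, 0.4037).
So the stationary probability of River is 0.4037.

0.4037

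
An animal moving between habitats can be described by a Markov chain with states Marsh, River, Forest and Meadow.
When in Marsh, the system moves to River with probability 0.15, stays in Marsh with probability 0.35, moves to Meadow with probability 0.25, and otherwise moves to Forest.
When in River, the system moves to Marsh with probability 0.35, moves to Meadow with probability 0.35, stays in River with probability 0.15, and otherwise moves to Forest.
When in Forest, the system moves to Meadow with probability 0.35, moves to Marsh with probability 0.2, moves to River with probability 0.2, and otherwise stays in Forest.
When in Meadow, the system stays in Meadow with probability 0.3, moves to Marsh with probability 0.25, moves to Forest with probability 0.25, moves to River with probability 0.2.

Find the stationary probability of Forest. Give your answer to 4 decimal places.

0.2323

Let the stationary distribution be π with π = πP and π_1 + π_2 + π_3 + π_4 = 1.
π_1 = 0.35·π_1 + 0.35·π_2 + 0.2·π_3 + 0.25·π_4
π_2 = 0.15·π_1 + 0.15·π_2 + 0.2·π_3 + 0.2·π_4
π_3 = 0.25·π_1 + 0.15·π_2 + 0.25·π_3 + 0.25·π_4
Solving with the normalization constraint gives π = (0.2845, 0.1769, 0.2323, 0.3062).
So the stationary probability of Forest is 0.2323.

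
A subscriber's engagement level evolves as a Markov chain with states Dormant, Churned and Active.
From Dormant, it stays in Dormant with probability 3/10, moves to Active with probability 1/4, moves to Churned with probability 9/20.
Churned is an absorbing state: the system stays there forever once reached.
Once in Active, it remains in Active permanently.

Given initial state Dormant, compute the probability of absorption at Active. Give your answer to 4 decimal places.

Let h(s) be the probability of absorption at Active starting from transient state s. Then h(Active) = 1 and h(Churned) = 0. By first-step analysis:
h(Dormant) = 0.3·h(Dormant) + 0.45·0 + 0.25·1
Solving: h(Dormant) = 0.3571.
Starting from Dormant, the probability is 0.3571.

0.3571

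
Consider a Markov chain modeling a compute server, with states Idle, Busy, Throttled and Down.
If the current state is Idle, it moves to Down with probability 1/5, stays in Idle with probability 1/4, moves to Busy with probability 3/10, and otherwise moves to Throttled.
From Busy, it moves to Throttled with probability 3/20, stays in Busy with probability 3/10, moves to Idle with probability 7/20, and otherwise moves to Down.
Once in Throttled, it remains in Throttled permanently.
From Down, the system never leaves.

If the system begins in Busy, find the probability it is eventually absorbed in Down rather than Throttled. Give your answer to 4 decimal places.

Let h(s) be the probability of absorption at Down starting from transient state s. Then h(Down) = 1 and h(Throttled) = 0. By first-step analysis:
h(Idle) = 0.25·h(Idle) + 0.3·h(Busy) + 0.25·0 + 0.2·1
h(Busy) = 0.35·h(Idle) + 0.3·h(Busy) + 0.15·0 + 0.2·1
Solving: h(Idle) = 0.4762, h(Busy) = 0.5238.
Starting from Busy, the probability is 0.5238.

0.5238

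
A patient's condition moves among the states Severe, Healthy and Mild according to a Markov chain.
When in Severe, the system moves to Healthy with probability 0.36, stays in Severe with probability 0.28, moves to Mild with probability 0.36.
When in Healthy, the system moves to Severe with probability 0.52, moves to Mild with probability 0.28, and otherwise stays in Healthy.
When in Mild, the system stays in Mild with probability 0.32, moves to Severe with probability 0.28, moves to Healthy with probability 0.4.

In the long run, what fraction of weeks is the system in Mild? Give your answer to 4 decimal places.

Let the stationary distribution be π with π = πP and π_1 + π_2 + π_3 = 1.
π_1 = 0.28·π_1 + 0.52·π_2 + 0.28·π_3
π_2 = 0.36·π_1 + 0.2·π_2 + 0.4·π_3
Solving with the normalization constraint gives π = (0.3571, 0.3214, 0.3214).
So the stationary probability of Mild is 0.3214.

0.3214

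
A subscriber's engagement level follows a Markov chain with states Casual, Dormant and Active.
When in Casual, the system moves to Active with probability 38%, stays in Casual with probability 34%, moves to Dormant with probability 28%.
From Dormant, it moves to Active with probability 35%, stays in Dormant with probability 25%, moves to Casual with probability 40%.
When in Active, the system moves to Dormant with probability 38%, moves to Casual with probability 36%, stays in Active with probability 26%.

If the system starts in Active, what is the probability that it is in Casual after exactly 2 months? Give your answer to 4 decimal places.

Sum over the intermediate state after 1 month:
P = P(Active→Casual)·P(Casual→Casual) + P(Active→Dormant)·P(Dormant→Casual) + P(Active→Active)·P(Active→Casual)
  = 0.36×0.34 + 0.38×0.4 + 0.26×0.36
  = 0.1224 + 0.1520 + 0.0936 = 0.3680

0.3680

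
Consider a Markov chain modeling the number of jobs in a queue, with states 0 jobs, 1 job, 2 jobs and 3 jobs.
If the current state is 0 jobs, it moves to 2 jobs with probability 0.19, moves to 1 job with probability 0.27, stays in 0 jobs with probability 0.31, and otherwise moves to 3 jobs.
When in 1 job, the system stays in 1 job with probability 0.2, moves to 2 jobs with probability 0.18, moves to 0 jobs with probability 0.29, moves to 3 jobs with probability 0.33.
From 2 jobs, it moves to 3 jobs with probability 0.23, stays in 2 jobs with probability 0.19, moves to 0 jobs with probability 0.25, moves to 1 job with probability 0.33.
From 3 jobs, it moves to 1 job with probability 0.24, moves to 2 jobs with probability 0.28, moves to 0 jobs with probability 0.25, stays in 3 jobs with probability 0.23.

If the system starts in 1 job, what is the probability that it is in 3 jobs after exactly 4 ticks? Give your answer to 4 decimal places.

0.2558

Propagate the distribution vector 4 ticks from 1 job.
After 0 ticks: (0.0000, 1.0000, 0.0000, 0.0000)
After 1 tick: (0.2900, 0.2000, 0.1800, 0.3300)
After 2 ticks: (0.2754, 0.2569, 0.2177, 0.2500)
After 3 ticks: (0.2768, 0.2576, 0.2099, 0.2557)
After 4 ticks: (0.2769, 0.2569, 0.2104, 0.2558)
P(in 3 jobs after 4 ticks) = 0.2558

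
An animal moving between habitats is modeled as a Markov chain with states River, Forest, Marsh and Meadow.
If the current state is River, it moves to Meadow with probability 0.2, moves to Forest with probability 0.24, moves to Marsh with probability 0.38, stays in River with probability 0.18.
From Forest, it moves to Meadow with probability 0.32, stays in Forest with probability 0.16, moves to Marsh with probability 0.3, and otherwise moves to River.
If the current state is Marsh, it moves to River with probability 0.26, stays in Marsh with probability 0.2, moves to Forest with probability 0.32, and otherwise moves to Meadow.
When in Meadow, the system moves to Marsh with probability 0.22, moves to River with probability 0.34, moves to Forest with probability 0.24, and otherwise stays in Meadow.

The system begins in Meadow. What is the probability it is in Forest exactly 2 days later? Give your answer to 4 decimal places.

Propagate the distribution vector 2 days from Meadow.
After 0 days: (0.0000, 0.0000, 0.0000, 1.0000)
After 1 day: (0.3400, 0.2400, 0.2200, 0.2000)
After 2 days: (0.2392, 0.2384, 0.2892, 0.2332)
P(in Forest after 2 days) = 0.2384

0.2384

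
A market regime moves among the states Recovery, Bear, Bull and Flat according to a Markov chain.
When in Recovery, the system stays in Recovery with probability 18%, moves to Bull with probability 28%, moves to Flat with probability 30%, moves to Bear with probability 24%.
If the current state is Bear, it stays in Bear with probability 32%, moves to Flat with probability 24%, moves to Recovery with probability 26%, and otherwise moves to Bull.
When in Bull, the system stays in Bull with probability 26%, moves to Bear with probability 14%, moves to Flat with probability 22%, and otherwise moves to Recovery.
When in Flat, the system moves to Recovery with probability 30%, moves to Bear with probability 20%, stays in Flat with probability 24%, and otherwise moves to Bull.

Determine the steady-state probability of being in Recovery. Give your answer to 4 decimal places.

Let the stationary distribution be π with π = πP and π_1 + π_2 + π_3 + π_4 = 1.
π_1 = 0.18·π_1 + 0.26·π_2 + 0.38·π_3 + 0.3·π_4
π_2 = 0.24·π_1 + 0.32·π_2 + 0.14·π_3 + 0.2·π_4
π_3 = 0.28·π_1 + 0.18·π_2 + 0.26·π_3 + 0.26·π_4
Solving with the normalization constraint gives π = (0.2776, 0.2230, 0.2477, 0.2517).
So the stationary probability of Recovery is 0.2776.

0.2776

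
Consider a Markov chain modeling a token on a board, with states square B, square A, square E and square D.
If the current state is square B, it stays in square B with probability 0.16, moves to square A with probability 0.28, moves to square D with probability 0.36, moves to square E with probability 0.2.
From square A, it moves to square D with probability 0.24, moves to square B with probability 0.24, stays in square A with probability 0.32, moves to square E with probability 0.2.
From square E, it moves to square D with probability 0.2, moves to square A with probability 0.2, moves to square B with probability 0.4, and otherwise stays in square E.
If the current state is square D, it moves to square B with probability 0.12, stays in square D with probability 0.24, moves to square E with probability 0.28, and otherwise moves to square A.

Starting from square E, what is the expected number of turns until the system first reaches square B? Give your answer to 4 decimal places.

3.3806

Let t(s) be the expected number of turns to first reach square B from state s, with t(square B) = 0. Conditioning on the first turn:
t(square A) = 1 + 0.32·t(square A) + 0.2·t(square E) + 0.24·t(square D)
t(square E) = 1 + 0.2·t(square A) + 0.2·t(square E) + 0.2·t(square D)
t(square D) = 1 + 0.36·t(square A) + 0.28·t(square E) + 0.24·t(square D)
Solving: t(square A) = 4.0452, t(square E) = 3.3806, t(square D) = 4.4774.
Expected turns from square E to square B: 3.3806.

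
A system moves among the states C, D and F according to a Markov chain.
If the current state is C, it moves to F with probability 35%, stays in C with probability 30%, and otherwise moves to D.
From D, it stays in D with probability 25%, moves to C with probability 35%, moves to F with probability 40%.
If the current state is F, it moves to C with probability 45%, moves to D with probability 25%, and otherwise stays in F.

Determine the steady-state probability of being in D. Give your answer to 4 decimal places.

0.2866

Let the stationary distribution be π with π = πP and π_1 + π_2 + π_3 = 1.
π_1 = 0.3·π_1 + 0.35·π_2 + 0.45·π_3
π_2 = 0.35·π_1 + 0.25·π_2 + 0.25·π_3
Solving with the normalization constraint gives π = (0.3664, 0.2866, 0.3470).
So the stationary probability of D is 0.2866.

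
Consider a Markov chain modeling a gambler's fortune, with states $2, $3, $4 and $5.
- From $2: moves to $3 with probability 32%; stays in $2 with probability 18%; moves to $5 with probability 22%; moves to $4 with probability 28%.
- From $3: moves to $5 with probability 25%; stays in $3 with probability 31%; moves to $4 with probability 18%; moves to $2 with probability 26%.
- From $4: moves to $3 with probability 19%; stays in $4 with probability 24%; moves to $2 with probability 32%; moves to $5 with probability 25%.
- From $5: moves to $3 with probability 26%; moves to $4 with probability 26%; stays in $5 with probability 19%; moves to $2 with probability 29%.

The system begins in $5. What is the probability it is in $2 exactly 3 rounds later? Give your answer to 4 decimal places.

0.2606

Propagate the distribution vector 3 rounds from $5.
After 0 rounds: (0.0000, 0.0000, 0.0000, 1.0000)
After 1 round: (0.2900, 0.2600, 0.2600, 0.1900)
After 2 rounds: (0.2581, 0.2722, 0.2398, 0.2299)
After 3 rounds: (0.2606, 0.2723, 0.2386, 0.2285)
P(in $2 after 3 rounds) = 0.2606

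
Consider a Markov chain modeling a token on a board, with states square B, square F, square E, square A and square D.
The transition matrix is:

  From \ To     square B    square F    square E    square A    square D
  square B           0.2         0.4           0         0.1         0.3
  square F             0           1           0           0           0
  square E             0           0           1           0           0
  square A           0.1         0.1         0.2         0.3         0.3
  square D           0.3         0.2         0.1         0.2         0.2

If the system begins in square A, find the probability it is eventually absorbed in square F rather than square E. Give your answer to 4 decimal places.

Let h(s) be the probability of absorption at square F starting from transient state s. Then h(square F) = 1 and h(square E) = 0. By first-step analysis:
h(square B) = 0.2·h(square B) + 0.4·1 + 0.1·h(square A) + 0.3·h(square D)
h(square A) = 0.1·h(square B) + 0.1·1 + 0.2·0 + 0.3·h(square A) + 0.3·h(square D)
h(square D) = 0.3·h(square B) + 0.2·1 + 0.1·0 + 0.2·h(square A) + 0.2·h(square D)
Solving: h(square B) = 0.8344, h(square A) = 0.5637, h(square D) = 0.7038.
Starting from square A, the probability is 0.5637.

0.5637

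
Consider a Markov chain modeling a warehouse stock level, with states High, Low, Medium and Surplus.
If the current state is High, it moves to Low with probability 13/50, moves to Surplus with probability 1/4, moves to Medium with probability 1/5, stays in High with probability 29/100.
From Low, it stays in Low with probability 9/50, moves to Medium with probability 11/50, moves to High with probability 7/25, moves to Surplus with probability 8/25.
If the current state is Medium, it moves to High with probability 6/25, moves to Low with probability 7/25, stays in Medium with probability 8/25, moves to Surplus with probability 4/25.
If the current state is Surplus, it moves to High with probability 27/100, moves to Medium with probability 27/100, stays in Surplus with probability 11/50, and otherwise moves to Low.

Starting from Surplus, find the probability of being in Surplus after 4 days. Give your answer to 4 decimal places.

0.2371

Propagate the distribution vector 4 days from Surplus.
After 0 days: (0.0000, 0.0000, 0.0000, 1.0000)
After 1 day: (0.2700, 0.2400, 0.2700, 0.2200)
After 2 days: (0.2697, 0.2418, 0.2526, 0.2359)
After 3 days: (0.2702, 0.2410, 0.2517, 0.2371)
After 4 days: (0.2703, 0.2410, 0.2516, 0.2371)
P(in Surplus after 4 days) = 0.2371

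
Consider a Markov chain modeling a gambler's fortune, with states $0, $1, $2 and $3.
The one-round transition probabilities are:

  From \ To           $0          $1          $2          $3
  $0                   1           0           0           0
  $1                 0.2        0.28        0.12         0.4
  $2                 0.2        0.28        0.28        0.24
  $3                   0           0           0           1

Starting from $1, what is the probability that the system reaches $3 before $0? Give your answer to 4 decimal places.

Let h(s) be the probability of absorption at $3 starting from transient state s. Then h($3) = 1 and h($0) = 0. By first-step analysis:
h($1) = 0.2·0 + 0.28·h($1) + 0.12·h($2) + 0.4·1
h($2) = 0.2·0 + 0.28·h($1) + 0.28·h($2) + 0.24·1
Solving: h($1) = 0.6535, h($2) = 0.5875.
Starting from $1, the probability is 0.6535.

0.6535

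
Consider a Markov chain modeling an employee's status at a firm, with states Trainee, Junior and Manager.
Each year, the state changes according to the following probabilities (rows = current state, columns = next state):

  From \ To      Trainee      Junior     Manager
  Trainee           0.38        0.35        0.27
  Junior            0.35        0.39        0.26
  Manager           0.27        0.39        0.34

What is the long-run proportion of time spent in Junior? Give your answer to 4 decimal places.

0.3765

Let the stationary distribution be π with π = πP and π_1 + π_2 + π_3 = 1.
π_1 = 0.38·π_1 + 0.35·π_2 + 0.27·π_3
π_2 = 0.35·π_1 + 0.39·π_2 + 0.39·π_3
Solving with the normalization constraint gives π = (0.3372, 0.3765, 0.2863).
So the stationary probability of Junior is 0.3765.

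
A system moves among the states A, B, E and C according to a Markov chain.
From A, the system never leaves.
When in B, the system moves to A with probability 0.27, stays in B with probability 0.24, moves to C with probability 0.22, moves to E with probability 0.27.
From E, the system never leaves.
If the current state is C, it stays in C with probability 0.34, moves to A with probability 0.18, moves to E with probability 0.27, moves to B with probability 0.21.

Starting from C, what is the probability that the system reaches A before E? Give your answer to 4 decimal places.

0.4249

Let h(s) be the probability of absorption at A starting from transient state s. Then h(A) = 1 and h(E) = 0. By first-step analysis:
h(B) = 0.27·1 + 0.24·h(B) + 0.27·0 + 0.22·h(C)
h(C) = 0.18·1 + 0.21·h(B) + 0.27·0 + 0.34·h(C)
Solving: h(B) = 0.4783, h(C) = 0.4249.
Starting from C, the probability is 0.4249.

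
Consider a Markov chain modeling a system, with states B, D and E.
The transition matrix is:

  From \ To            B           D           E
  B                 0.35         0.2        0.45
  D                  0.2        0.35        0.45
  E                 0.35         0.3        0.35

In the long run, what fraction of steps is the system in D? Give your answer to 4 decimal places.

0.2834

Let the stationary distribution be π with π = πP and π_1 + π_2 + π_3 = 1.
π_1 = 0.35·π_1 + 0.2·π_2 + 0.35·π_3
π_2 = 0.2·π_1 + 0.35·π_2 + 0.3·π_3
Solving with the normalization constraint gives π = (0.3075, 0.2834, 0.4091).
So the stationary probability of D is 0.2834.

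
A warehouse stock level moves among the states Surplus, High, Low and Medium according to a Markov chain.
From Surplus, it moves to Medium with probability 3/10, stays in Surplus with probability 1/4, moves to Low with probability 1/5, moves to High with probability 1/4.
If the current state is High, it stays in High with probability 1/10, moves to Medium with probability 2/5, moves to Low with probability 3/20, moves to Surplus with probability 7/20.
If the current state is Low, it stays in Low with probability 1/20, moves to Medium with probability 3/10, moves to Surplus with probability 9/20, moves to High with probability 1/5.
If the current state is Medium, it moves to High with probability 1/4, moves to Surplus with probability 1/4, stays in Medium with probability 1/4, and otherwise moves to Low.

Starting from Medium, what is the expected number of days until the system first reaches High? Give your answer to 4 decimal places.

Let t(s) be the expected number of days to first reach High from state s, with t(High) = 0. Conditioning on the first day:
t(Surplus) = 1 + 0.25·t(Surplus) + 0.2·t(Low) + 0.3·t(Medium)
t(Low) = 1 + 0.45·t(Surplus) + 0.05·t(Low) + 0.3·t(Medium)
t(Medium) = 1 + 0.25·t(Surplus) + 0.25·t(Low) + 0.25·t(Medium)
Solving: t(Surplus) = 4.1548, t(Low) = 4.3355, t(Medium) = 4.1634.
Expected days from Medium to High: 4.1634.

4.1634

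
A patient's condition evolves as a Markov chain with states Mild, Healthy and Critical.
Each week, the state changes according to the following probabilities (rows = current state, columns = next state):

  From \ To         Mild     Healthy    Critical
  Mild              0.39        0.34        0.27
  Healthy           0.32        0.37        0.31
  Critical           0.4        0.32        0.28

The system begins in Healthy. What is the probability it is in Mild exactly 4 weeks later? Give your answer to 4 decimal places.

Propagate the distribution vector 4 weeks from Healthy.
After 0 weeks: (0.0000, 1.0000, 0.0000)
After 1 week: (0.3200, 0.3700, 0.3100)
After 2 weeks: (0.3672, 0.3449, 0.2879)
After 3 weeks: (0.3687, 0.3446, 0.2867)
After 4 weeks: (0.3687, 0.3446, 0.2867)
P(in Mild after 4 weeks) = 0.3687

0.3687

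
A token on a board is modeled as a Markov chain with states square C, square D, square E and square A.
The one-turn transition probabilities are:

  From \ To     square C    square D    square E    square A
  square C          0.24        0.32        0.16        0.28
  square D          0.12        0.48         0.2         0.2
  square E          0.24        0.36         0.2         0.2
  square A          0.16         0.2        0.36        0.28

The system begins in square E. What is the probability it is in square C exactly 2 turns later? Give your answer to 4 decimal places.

Propagate the distribution vector 2 turns from square E.
After 0 turns: (0.0000, 0.0000, 1.0000, 0.0000)
After 1 turn: (0.2400, 0.3600, 0.2000, 0.2000)
After 2 turns: (0.1808, 0.3616, 0.2224, 0.2352)
P(in square C after 2 turns) = 0.1808

0.1808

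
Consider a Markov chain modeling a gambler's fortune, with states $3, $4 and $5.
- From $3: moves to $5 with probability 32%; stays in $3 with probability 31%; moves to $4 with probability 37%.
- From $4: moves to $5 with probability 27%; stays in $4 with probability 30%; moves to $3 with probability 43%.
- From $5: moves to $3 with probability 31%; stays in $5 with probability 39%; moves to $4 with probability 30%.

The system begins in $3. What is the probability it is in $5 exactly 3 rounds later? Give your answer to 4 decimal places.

Propagate the distribution vector 3 rounds from $3.
After 0 rounds: (1.0000, 0.0000, 0.0000)
After 1 round: (0.3100, 0.3700, 0.3200)
After 2 rounds: (0.3544, 0.3217, 0.3239)
After 3 rounds: (0.3486, 0.3248, 0.3266)
P(in $5 after 3 rounds) = 0.3266

0.3266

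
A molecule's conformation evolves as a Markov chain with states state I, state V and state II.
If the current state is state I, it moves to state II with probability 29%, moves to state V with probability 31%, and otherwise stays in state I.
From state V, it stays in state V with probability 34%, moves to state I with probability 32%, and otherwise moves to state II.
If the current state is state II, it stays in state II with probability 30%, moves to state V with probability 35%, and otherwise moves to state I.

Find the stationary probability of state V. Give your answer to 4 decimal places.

Let the stationary distribution be π with π = πP and π_1 + π_2 + π_3 = 1.
π_1 = 0.4·π_1 + 0.32·π_2 + 0.35·π_3
π_2 = 0.31·π_1 + 0.34·π_2 + 0.35·π_3
Solving with the normalization constraint gives π = (0.3579, 0.3324, 0.3097).
So the stationary probability of state V is 0.3324.

0.3324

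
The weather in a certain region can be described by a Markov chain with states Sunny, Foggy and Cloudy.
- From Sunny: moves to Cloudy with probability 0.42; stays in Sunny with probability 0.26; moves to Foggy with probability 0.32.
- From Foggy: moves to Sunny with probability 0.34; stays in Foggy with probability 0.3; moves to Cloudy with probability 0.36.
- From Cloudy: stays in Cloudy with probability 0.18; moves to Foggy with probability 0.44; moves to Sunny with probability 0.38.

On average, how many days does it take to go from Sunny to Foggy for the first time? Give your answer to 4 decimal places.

Let t(s) be the expected number of days to first reach Foggy from state s, with t(Foggy) = 0. Conditioning on the first day:
t(Sunny) = 1 + 0.26·t(Sunny) + 0.42·t(Cloudy)
t(Cloudy) = 1 + 0.38·t(Sunny) + 0.18·t(Cloudy)
Solving: t(Sunny) = 2.7728, t(Cloudy) = 2.5045.
Expected days from Sunny to Foggy: 2.7728.

2.7728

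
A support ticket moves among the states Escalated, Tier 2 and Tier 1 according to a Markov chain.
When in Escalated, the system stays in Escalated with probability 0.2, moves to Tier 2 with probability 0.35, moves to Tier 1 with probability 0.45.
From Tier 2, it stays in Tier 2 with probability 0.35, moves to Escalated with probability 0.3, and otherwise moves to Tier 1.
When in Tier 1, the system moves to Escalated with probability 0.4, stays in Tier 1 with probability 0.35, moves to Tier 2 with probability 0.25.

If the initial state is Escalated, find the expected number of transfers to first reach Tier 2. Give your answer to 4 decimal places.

3.2353

Let t(s) be the expected number of transfers to first reach Tier 2 from state s, with t(Tier 2) = 0. Conditioning on the first transfer:
t(Escalated) = 1 + 0.2·t(Escalated) + 0.45·t(Tier 1)
t(Tier 1) = 1 + 0.4·t(Escalated) + 0.35·t(Tier 1)
Solving: t(Escalated) = 3.2353, t(Tier 1) = 3.5294.
Expected transfers from Escalated to Tier 2: 3.2353.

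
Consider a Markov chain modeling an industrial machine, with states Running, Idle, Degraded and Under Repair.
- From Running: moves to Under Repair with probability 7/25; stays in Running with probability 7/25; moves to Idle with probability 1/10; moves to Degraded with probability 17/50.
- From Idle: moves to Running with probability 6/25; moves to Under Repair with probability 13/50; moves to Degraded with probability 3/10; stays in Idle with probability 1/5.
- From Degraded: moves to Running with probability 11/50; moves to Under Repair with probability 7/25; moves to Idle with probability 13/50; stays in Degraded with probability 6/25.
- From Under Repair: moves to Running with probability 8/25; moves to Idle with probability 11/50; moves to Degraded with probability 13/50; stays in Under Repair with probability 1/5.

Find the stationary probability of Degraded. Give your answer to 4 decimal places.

Let the stationary distribution be π with π = πP and π_1 + π_2 + π_3 + π_4 = 1.
π_1 = 0.28·π_1 + 0.24·π_2 + 0.22·π_3 + 0.32·π_4
π_2 = 0.1·π_1 + 0.2·π_2 + 0.26·π_3 + 0.22·π_4
π_3 = 0.34·π_1 + 0.3·π_2 + 0.24·π_3 + 0.26·π_4
Solving with the normalization constraint gives π = (0.2654, 0.1956, 0.2834, 0.2556).
So the stationary probability of Degraded is 0.2834.

0.2834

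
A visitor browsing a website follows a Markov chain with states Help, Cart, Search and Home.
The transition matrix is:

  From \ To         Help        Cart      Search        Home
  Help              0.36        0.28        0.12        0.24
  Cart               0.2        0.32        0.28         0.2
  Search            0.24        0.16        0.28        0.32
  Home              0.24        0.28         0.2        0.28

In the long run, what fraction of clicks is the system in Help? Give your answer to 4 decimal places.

Let the stationary distribution be π with π = πP and π_1 + π_2 + π_3 + π_4 = 1.
π_1 = 0.36·π_1 + 0.2·π_2 + 0.24·π_3 + 0.24·π_4
π_2 = 0.28·π_1 + 0.32·π_2 + 0.16·π_3 + 0.28·π_4
π_3 = 0.12·π_1 + 0.28·π_2 + 0.28·π_3 + 0.2·π_4
Solving with the normalization constraint gives π = (0.2607, 0.2645, 0.2177, 0.2571).
So the stationary probability of Help is 0.2607.

0.2607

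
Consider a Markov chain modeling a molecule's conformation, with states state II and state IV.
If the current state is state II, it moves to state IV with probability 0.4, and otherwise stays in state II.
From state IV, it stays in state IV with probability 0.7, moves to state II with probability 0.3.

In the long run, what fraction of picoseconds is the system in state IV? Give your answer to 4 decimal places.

Let the stationary distribution be π with π = πP and π_1 + π_2 = 1.
π_1 = 0.6·π_1 + 0.3·π_2
Solving with the normalization constraint gives π = (0.4286, 0.5714).
So the stationary probability of state IV is 0.5714.

0.5714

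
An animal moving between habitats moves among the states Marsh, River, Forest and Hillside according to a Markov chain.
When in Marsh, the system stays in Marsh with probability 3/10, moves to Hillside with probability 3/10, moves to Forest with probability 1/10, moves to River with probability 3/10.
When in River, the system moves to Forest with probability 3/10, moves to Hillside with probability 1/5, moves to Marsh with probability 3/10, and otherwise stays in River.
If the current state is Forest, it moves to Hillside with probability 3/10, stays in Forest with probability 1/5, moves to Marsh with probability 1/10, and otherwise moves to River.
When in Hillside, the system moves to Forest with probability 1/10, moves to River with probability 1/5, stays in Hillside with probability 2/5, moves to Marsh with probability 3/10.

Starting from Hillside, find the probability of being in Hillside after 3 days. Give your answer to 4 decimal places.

Propagate the distribution vector 3 days from Hillside.
After 0 days: (0.0000, 0.0000, 0.0000, 1.0000)
After 1 day: (0.3000, 0.2000, 0.1000, 0.4000)
After 2 days: (0.2800, 0.2500, 0.1500, 0.3200)
After 3 days: (0.2700, 0.2580, 0.1650, 0.3070)
P(in Hillside after 3 days) = 0.3070

0.3070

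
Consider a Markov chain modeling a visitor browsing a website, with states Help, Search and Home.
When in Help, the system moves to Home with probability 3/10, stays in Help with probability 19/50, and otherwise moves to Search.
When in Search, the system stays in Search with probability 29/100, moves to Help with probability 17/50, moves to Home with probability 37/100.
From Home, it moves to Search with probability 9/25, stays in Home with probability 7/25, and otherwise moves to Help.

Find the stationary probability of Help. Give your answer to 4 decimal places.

Let the stationary distribution be π with π = πP and π_1 + π_2 + π_3 = 1.
π_1 = 0.38·π_1 + 0.34·π_2 + 0.36·π_3
π_2 = 0.32·π_1 + 0.29·π_2 + 0.36·π_3
Solving with the normalization constraint gives π = (0.3608, 0.3230, 0.3163).
So the stationary probability of Help is 0.3608.

0.3608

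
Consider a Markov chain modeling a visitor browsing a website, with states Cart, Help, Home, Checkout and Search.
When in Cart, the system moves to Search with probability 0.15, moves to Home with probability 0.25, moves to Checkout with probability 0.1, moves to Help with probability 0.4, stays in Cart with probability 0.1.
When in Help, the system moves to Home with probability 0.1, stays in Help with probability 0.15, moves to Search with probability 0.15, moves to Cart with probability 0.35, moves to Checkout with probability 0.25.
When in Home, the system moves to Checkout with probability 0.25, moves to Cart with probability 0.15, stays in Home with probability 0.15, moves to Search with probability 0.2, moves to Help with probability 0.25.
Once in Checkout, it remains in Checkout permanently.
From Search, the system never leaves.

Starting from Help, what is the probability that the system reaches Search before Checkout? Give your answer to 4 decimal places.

0.4265

Let h(s) be the probability of absorption at Search starting from transient state s. Then h(Search) = 1 and h(Checkout) = 0. By first-step analysis:
h(Cart) = 0.1·h(Cart) + 0.4·h(Help) + 0.25·h(Home) + 0.1·0 + 0.15·1
h(Help) = 0.35·h(Cart) + 0.15·h(Help) + 0.1·h(Home) + 0.25·0 + 0.15·1
h(Home) = 0.15·h(Cart) + 0.25·h(Help) + 0.15·h(Home) + 0.25·0 + 0.2·1
Solving: h(Cart) = 0.4800, h(Help) = 0.4265, h(Home) = 0.4454.
Starting from Help, the probability is 0.4265.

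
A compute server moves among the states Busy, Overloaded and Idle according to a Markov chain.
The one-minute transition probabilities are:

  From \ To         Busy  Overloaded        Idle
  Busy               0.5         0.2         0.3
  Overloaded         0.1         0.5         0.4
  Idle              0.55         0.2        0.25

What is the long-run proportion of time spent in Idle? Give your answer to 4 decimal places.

0.3129

Let the stationary distribution be π with π = πP and π_1 + π_2 + π_3 = 1.
π_1 = 0.5·π_1 + 0.1·π_2 + 0.55·π_3
π_2 = 0.2·π_1 + 0.5·π_2 + 0.2·π_3
Solving with the normalization constraint gives π = (0.4014, 0.2857, 0.3129).
So the stationary probability of Idle is 0.3129.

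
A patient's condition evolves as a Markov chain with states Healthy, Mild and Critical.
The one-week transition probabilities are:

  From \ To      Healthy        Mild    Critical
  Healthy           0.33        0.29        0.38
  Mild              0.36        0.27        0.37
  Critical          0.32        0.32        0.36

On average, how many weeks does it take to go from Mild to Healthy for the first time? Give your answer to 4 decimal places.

2.8956

Let t(s) be the expected number of weeks to first reach Healthy from state s, with t(Healthy) = 0. Conditioning on the first week:
t(Mild) = 1 + 0.27·t(Mild) + 0.37·t(Critical)
t(Critical) = 1 + 0.32·t(Mild) + 0.36·t(Critical)
Solving: t(Mild) = 2.8956, t(Critical) = 3.0103.
Expected weeks from Mild to Healthy: 2.8956.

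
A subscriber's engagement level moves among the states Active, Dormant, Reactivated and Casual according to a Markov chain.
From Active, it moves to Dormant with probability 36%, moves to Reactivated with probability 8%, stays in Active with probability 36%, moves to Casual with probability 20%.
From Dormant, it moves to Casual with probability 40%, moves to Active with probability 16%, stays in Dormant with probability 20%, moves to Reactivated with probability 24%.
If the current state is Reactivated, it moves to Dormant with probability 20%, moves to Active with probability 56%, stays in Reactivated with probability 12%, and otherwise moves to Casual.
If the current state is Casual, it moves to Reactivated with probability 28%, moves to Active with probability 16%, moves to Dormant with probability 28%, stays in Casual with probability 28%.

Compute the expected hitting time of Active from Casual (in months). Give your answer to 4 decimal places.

Let t(s) be the expected number of months to first reach Active from state s, with t(Active) = 0. Conditioning on the first month:
t(Dormant) = 1 + 0.2·t(Dormant) + 0.24·t(Reactivated) + 0.4·t(Casual)
t(Reactivated) = 1 + 0.2·t(Dormant) + 0.12·t(Reactivated) + 0.12·t(Casual)
t(Casual) = 1 + 0.28·t(Dormant) + 0.28·t(Reactivated) + 0.28·t(Casual)
Solving: t(Dormant) = 3.9998, t(Reactivated) = 2.5839, t(Casual) = 3.9492.
Expected months from Casual to Active: 3.9492.

3.9492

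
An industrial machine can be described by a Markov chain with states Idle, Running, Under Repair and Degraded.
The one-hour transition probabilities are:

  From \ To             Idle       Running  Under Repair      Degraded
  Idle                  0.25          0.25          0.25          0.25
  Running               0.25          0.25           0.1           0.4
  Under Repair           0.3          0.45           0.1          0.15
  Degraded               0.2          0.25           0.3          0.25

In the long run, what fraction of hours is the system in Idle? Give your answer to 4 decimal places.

0.2459

Let the stationary distribution be π with π = πP and π_1 + π_2 + π_3 + π_4 = 1.
π_1 = 0.25·π_1 + 0.25·π_2 + 0.3·π_3 + 0.2·π_4
π_2 = 0.25·π_1 + 0.25·π_2 + 0.45·π_3 + 0.25·π_4
π_3 = 0.25·π_1 + 0.1·π_2 + 0.1·π_3 + 0.3·π_4
Solving with the normalization constraint gives π = (0.2459, 0.2883, 0.1917, 0.2741).
So the stationary probability of Idle is 0.2459.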